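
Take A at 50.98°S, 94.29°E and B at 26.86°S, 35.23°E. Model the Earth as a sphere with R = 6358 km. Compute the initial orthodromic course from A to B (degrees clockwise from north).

275.4°

N = sin Δλ·cos φ₂ = -0.7652;  D = cos φ₁ sin φ₂ − sin φ₁ cos φ₂ cos Δλ = +0.0719
initial course = atan2(N, D) = 275.37°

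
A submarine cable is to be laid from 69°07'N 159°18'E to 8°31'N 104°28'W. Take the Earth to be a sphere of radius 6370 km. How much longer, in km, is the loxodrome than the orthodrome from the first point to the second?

Great circle: cos σ = sin φ₁ sin φ₂ + cos φ₁ cos φ₂ cos Δλ,  σ = 1.4705 rad → d_gc = 9367.3 km
Rhumb line: Δψ = -1.5421, q = Δφ/Δψ = 0.6859, d_rh = R√(Δφ²+q²Δλ²) = 9962.0 km
Excess = 9962.0 − 9367.3 = 594.7 ≈ 595 km

595 km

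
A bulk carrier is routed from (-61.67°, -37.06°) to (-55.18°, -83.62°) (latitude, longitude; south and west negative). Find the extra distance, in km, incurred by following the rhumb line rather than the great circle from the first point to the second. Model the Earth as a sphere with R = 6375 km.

57 km

Great circle: cos σ = sin φ₁ sin φ₂ + cos φ₁ cos φ₂ cos Δλ,  σ = 0.4301 rad → d_gc = 2741.6 km
Rhumb line: Δψ = +0.2171, q = Δφ/Δψ = 0.5218, d_rh = R√(Δφ²+q²Δλ²) = 2798.2 km
Excess = 2798.2 − 2741.6 = 56.6 ≈ 57 km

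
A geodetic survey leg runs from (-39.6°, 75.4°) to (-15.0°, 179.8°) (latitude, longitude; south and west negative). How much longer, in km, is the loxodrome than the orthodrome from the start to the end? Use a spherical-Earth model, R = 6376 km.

Great circle: cos σ = sin φ₁ sin φ₂ + cos φ₁ cos φ₂ cos Δλ,  σ = 1.5909 rad → d_gc = 10143.6 km
Rhumb line: Δψ = +0.4890, q = Δφ/Δψ = 0.8781, d_rh = R√(Δφ²+q²Δλ²) = 10562.0 km
Excess = 10562.0 − 10143.6 = 418.4 ≈ 418 km

418 km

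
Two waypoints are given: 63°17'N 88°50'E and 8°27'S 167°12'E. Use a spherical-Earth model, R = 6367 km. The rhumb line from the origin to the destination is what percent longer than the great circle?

2.5%

Great circle: σ = 1.6124 rad → d_gc = Rσ = 10266.1 km
Rhumb: Δφ = -1.2520, Δλ = +1.3678, Δψ = -1.5858, q = Δφ/Δψ = 0.7895 → d_rh = R√(Δφ²+q²Δλ²) = 10526.9 km
Excess = (10526.9 − 10266.1) / 10266.1 = 260.8 / 10266.1 = 2.54% ≈ 2.5%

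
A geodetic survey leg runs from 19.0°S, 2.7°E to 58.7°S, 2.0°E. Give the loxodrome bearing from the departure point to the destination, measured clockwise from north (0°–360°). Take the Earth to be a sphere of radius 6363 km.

Meridional parts: M(φ₁)=-0.3379, M(φ₂)=-1.2724 → ΔM = -0.9346;  Δλ = -0.0122 rad
tan C = Δλ / ΔM = +0.0131 → C = 180.75°

180.7°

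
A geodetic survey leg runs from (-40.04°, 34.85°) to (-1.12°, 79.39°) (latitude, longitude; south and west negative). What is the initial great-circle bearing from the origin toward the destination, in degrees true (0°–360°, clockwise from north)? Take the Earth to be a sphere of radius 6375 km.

57.7°

N = sin Δλ·cos φ₂ = +0.7013;  D = cos φ₁ sin φ₂ − sin φ₁ cos φ₂ cos Δλ = +0.4435
initial course = atan2(N, D) = 57.69°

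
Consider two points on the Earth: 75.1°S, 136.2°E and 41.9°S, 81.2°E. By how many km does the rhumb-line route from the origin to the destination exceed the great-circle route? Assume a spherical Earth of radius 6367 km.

132 km

Great circle: cos σ = sin φ₁ sin φ₂ + cos φ₁ cos φ₂ cos Δλ,  σ = 0.7149 rad → d_gc = 4551.8 km
Rhumb line: Δψ = +1.2275, q = Δφ/Δψ = 0.4720, d_rh = R√(Δφ²+q²Δλ²) = 4683.5 km
Excess = 4683.5 − 4551.8 = 131.7 ≈ 132 km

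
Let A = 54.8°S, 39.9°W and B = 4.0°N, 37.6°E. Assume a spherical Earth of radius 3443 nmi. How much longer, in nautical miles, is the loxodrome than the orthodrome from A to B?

104 nmi

Great circle: cos σ = sin φ₁ sin φ₂ + cos φ₁ cos φ₂ cos Δλ,  σ = 1.5033 rad → d_gc = 5175.82 nmi
Rhumb line: Δψ = +1.2180, q = Δφ/Δψ = 0.8425, d_rh = R√(Δφ²+q²Δλ²) = 5280.28 nmi
Excess = 5280.28 − 5175.82 = 104.46 ≈ 104 nmi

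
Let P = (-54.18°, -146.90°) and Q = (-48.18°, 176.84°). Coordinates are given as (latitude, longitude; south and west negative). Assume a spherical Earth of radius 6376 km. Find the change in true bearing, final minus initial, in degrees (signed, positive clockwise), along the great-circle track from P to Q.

+28.7°

Initial bearing θ₁ = atan2(sin Δλ cos φ₂, cos φ₁ sin φ₂ − sin φ₁ cos φ₂ cos Δλ) = 269.97°
Final bearing θ₂ = (initial bearing from the destination back to the start) + 180° = 298.63°
Δθ = θ₂ − θ₁ = +28.7°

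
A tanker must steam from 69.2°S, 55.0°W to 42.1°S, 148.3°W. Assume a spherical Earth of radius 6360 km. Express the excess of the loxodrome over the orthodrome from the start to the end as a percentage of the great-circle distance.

Great circle: σ = 0.9128 rad → d_gc = Rσ = 5805.1 km
Rhumb: Δφ = +0.4730, Δλ = -1.6284, Δψ = +0.8838, q = Δφ/Δψ = 0.5351 → d_rh = R√(Δφ²+q²Δλ²) = 6306.1 km
Excess = (6306.1 − 5805.1) / 5805.1 = 501.0 / 5805.1 = 8.63% ≈ 8.6%

8.6%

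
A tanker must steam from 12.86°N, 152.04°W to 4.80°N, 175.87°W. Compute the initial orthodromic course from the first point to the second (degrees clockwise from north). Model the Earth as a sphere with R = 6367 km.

253.2°

N = sin Δλ·cos φ₂ = -0.4026;  D = cos φ₁ sin φ₂ − sin φ₁ cos φ₂ cos Δλ = -0.1213
initial course = atan2(N, D) = 253.23°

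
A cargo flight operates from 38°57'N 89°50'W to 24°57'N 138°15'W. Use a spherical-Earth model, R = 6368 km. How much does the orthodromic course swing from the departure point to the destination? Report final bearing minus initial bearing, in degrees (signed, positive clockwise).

At departure: θ₁ = atan2(sin Δλ cos φ₂, cos φ₁ sin φ₂ − sin φ₁ cos φ₂ cos Δλ) = 265.76°
At arrival: θ₂ = atan2(sin Δλ cos φ₁, −cos φ₂ sin φ₁ + sin φ₂ cos φ₁ cos Δλ) = 238.80°
Δθ = θ₂ − θ₁ = -27.0°

-27.0°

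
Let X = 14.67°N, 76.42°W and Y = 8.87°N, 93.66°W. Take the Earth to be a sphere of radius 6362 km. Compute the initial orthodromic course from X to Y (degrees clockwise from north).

252.9°

θ = atan2( sin Δλ·cos φ₂ ,  cos φ₁ sin φ₂ − sin φ₁ cos φ₂ cos Δλ )
  = atan2(-0.2928, -0.0898) = 252.95°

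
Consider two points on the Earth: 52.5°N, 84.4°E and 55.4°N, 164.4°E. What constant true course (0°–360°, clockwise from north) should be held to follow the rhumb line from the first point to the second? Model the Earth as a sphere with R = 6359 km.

Δψ = ln[tan(π/4+φ₂/2)/tan(π/4+φ₁/2)] = +0.0861
Δλ = +1.3963 rad (taken the short way round)
course = atan2(Δλ, Δψ) = 86.47°

86.5°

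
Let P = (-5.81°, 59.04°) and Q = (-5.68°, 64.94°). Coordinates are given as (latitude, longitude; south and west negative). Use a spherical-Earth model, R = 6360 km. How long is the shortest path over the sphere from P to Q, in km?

cos σ = sin φ₁ sin φ₂ + cos φ₁ cos φ₂ cos Δλ
      = sin(-5.81°)sin(-5.68°) + cos(-5.81°)cos(-5.68°)cos(5.90°) = 0.9948
σ = 5.872° → d = Rσ = 6360·0.10248 = 652 km

652 km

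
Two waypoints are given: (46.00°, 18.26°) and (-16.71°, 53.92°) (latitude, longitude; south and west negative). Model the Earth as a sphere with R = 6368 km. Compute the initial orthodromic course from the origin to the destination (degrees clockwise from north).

143.7°

θ = atan2( sin Δλ·cos φ₂ ,  cos φ₁ sin φ₂ − sin φ₁ cos φ₂ cos Δλ )
  = atan2(+0.5584, -0.7595) = 143.68°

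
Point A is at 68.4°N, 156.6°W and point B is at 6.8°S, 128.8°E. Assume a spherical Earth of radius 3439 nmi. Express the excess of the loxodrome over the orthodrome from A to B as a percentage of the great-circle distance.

Great circle: σ = 1.5838 rad → d_gc = Rσ = 5446.7 nmi
Rhumb: Δφ = -1.3125, Δλ = -1.3020, Δψ = -1.7757, q = Δφ/Δψ = 0.7391 → d_rh = R√(Δφ²+q²Δλ²) = 5597.0 nmi
Excess = (5597.0 − 5446.7) / 5446.7 = 150.3 / 5446.7 = 2.76% ≈ 2.8%

2.8%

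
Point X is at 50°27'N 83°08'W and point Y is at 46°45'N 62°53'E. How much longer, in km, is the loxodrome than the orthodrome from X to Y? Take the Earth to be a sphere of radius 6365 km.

Great circle: cos σ = sin φ₁ sin φ₂ + cos φ₁ cos φ₂ cos Δλ,  σ = 1.3696 rad → d_gc = 8717.4 km
Rhumb line: Δψ = -0.0977, q = Δφ/Δψ = 0.6609, d_rh = R√(Δφ²+q²Δλ²) = 10728.4 km
Excess = 10728.4 − 8717.4 = 2011.0 ≈ 2011 km

2011 km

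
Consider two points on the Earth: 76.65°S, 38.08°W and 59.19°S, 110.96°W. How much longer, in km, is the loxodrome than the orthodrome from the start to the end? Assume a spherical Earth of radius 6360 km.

Great circle: cos σ = sin φ₁ sin φ₂ + cos φ₁ cos φ₂ cos Δλ,  σ = 0.5146 rad → d_gc = 3273.0 km
Rhumb line: Δψ = +0.8563, q = Δφ/Δψ = 0.3559, d_rh = R√(Δφ²+q²Δλ²) = 3470.6 km
Excess = 3470.6 − 3273.0 = 197.6 ≈ 198 km

198 km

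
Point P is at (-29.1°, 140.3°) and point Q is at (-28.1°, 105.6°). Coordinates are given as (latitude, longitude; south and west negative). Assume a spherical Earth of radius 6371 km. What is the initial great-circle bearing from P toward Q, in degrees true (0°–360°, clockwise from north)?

N = sin Δλ·cos φ₂ = -0.5022;  D = cos φ₁ sin φ₂ − sin φ₁ cos φ₂ cos Δλ = -0.0588
initial course = atan2(N, D) = 263.32°

263.3°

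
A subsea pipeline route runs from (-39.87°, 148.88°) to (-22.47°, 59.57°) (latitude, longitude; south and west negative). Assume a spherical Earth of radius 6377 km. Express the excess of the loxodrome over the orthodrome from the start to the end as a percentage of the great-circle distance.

Great circle: σ = 1.3144 rad → d_gc = Rσ = 8382.2 km
Rhumb: Δφ = +0.3037, Δλ = -1.5588, Δψ = +0.3573, q = Δφ/Δψ = 0.8499 → d_rh = R√(Δφ²+q²Δλ²) = 8667.4 km
Excess = (8667.4 − 8382.2) / 8382.2 = 285.2 / 8382.2 = 3.40% ≈ 3.4%

3.4%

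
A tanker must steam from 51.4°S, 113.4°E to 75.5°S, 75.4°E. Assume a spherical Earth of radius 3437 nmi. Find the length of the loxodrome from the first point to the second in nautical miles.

Rhumb course C = atan2(Δλ, Δψ) with Δψ = ln[tan(π/4+φ₂/2)/tan(π/4+φ₁/2)] = -1.0126, Δλ = -0.6632 → C = 213.22°
d = R·|Δφ| / |cos C| = 3437·0.42062 / 0.83654 = 1728 nmi

1728 nmi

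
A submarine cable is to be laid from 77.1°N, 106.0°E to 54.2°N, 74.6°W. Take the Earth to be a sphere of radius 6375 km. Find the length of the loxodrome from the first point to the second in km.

Rhumb course C = atan2(Δλ, Δψ) with Δψ = ln[tan(π/4+φ₂/2)/tan(π/4+φ₁/2)] = -1.0498, Δλ = +3.1311 → C = 108.53°
d = R·|Δφ| / |cos C| = 6375·0.39968 / 0.31788 = 8015 km

8015 km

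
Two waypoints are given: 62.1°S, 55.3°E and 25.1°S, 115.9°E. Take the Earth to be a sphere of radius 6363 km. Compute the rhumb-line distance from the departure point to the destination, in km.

6186 km

Rhumb course C = atan2(Δλ, Δψ) with Δψ = ln[tan(π/4+φ₂/2)/tan(π/4+φ₁/2)] = +0.9399, Δλ = +1.0577 → C = 48.37°
d = R·|Δφ| / |cos C| = 6363·0.64577 / 0.66427 = 6186 km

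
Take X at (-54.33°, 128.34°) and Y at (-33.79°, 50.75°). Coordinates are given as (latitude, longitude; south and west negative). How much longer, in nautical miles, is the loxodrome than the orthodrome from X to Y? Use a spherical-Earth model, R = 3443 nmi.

Great circle: cos σ = sin φ₁ sin φ₂ + cos φ₁ cos φ₂ cos Δλ,  σ = 0.9813 rad → d_gc = 3378.6 nmi
Rhumb line: Δψ = +0.5068, q = Δφ/Δψ = 0.7074, d_rh = R√(Δφ²+q²Δλ²) = 3521.6 nmi
Excess = 3521.6 − 3378.6 = 143.0 ≈ 143 nmi

143 nmi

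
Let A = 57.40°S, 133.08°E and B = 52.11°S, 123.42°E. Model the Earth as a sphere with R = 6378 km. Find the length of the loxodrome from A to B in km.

855 km

Δψ = ln[tan(π/4+φ₂/2)/tan(π/4+φ₁/2)] = +0.1603;  Δφ = +0.0923 rad,  Δλ = -0.1686 rad
q = Δφ/Δψ = 0.5760
d = R·√(Δφ² + q²Δλ²) = 6378·0.13400 = 855 km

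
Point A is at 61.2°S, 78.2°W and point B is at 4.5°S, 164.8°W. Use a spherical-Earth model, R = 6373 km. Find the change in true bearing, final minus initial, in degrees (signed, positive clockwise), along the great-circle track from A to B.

+60.3°

At departure: θ₁ = atan2(sin Δλ cos φ₂, cos φ₁ sin φ₂ − sin φ₁ cos φ₂ cos Δλ) = 270.81°
At arrival: θ₂ = atan2(sin Δλ cos φ₁, −cos φ₂ sin φ₁ + sin φ₂ cos φ₁ cos Δλ) = 331.11°
Δθ = θ₂ − θ₁ = +60.3°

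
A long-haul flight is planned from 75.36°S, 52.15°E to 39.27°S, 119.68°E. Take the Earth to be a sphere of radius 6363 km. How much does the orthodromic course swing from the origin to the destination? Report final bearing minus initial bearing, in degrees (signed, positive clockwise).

-61.2°

Initial bearing θ₁ = atan2(sin Δλ cos φ₂, cos φ₁ sin φ₂ − sin φ₁ cos φ₂ cos Δλ) = 79.99°
Final bearing θ₂ = (initial bearing from the destination back to the start) + 180° = 18.75°
Δθ = θ₂ − θ₁ = -61.2°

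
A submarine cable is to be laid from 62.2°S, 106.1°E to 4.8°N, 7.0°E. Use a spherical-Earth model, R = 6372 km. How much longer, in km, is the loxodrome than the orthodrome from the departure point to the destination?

507 km

Great circle: cos σ = sin φ₁ sin φ₂ + cos φ₁ cos φ₂ cos Δλ,  σ = 1.7189 rad → d_gc = 10952.6 km
Rhumb line: Δψ = +1.4803, q = Δφ/Δψ = 0.7899, d_rh = R√(Δφ²+q²Δλ²) = 11459.4 km
Excess = 11459.4 − 10952.6 = 506.8 ≈ 507 km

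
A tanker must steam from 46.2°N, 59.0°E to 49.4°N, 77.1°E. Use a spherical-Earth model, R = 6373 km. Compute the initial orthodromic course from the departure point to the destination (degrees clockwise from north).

68.6°

N = sin Δλ·cos φ₂ = +0.2022;  D = cos φ₁ sin φ₂ − sin φ₁ cos φ₂ cos Δλ = +0.0791
initial course = atan2(N, D) = 68.64°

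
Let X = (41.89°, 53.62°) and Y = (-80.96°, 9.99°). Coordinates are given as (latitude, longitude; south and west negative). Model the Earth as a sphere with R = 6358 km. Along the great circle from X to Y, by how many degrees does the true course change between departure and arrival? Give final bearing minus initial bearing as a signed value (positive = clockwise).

+31.3°

At departure: θ₁ = atan2(sin Δλ cos φ₂, cos φ₁ sin φ₂ − sin φ₁ cos φ₂ cos Δλ) = 187.61°
At arrival: θ₂ = atan2(sin Δλ cos φ₁, −cos φ₂ sin φ₁ + sin φ₂ cos φ₁ cos Δλ) = 218.88°
Δθ = θ₂ − θ₁ = +31.3°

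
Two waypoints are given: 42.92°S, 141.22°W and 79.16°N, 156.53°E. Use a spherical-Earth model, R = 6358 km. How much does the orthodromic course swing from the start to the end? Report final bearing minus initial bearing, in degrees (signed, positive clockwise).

-42.4°

Initial bearing θ₁ = atan2(sin Δλ cos φ₂, cos φ₁ sin φ₂ − sin φ₁ cos φ₂ cos Δλ) = 347.94°
Final bearing θ₂ = (initial bearing from the destination back to the start) + 180° = 305.54°
Δθ = θ₂ − θ₁ = -42.4°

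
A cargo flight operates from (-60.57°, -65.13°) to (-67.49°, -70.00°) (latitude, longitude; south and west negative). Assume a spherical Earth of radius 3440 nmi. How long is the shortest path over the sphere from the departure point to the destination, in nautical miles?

Haversine: a = sin²(Δφ/2)+cos φ₁ cos φ₂ sin²(Δλ/2) = 0.00398;  σ = 2·atan2(√a,√(1−a))
σ = 7.236° → d = Rσ = 3440·0.12629 = 434 nmi

434 nmi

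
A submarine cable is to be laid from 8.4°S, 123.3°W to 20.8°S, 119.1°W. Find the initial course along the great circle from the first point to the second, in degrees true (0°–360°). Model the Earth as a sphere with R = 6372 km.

162.3°

θ = atan2( sin Δλ·cos φ₂ ,  cos φ₁ sin φ₂ − sin φ₁ cos φ₂ cos Δλ )
  = atan2(+0.0685, -0.2151) = 162.34°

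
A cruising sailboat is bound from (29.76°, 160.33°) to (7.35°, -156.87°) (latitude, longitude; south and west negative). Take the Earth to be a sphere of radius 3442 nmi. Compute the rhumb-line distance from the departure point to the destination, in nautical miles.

Δψ = ln[tan(π/4+φ₂/2)/tan(π/4+φ₁/2)] = -0.4158;  Δφ = -0.3911 rad,  Δλ = +0.7470 rad
q = Δφ/Δψ = 0.9406
d = R·√(Δφ² + q²Δλ²) = 3442·0.80414 = 2768 nmi

2768 nmi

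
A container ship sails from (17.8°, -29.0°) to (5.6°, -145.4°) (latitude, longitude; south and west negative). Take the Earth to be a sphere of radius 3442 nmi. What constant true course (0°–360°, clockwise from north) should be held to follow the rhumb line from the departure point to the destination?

Δψ = ln[tan(π/4+φ₂/2)/tan(π/4+φ₁/2)] = -0.2179
Δλ = -2.0316 rad (taken the short way round)
course = atan2(Δλ, Δψ) = 263.88°

263.9°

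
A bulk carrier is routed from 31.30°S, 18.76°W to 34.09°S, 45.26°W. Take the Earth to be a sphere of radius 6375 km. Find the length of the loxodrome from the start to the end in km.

2500 km

Rhumb course C = atan2(Δλ, Δψ) with Δψ = ln[tan(π/4+φ₂/2)/tan(π/4+φ₁/2)] = -0.0579, Δλ = -0.4625 → C = 262.87°
d = R·|Δφ| / |cos C| = 6375·0.04869 / 0.12416 = 2500 km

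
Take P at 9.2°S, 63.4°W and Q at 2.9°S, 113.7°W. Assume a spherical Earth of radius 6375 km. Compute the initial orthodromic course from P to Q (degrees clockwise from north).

273.9°

N = sin Δλ·cos φ₂ = -0.7684;  D = cos φ₁ sin φ₂ − sin φ₁ cos φ₂ cos Δλ = +0.0521
initial course = atan2(N, D) = 273.88°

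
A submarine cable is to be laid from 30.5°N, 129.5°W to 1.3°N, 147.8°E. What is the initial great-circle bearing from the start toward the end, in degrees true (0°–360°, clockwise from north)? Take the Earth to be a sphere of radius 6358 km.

267.4°

θ = atan2( sin Δλ·cos φ₂ ,  cos φ₁ sin φ₂ − sin φ₁ cos φ₂ cos Δλ )
  = atan2(-0.9916, -0.0449) = 267.41°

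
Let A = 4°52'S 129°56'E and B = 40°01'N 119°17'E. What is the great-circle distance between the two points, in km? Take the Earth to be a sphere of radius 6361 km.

5100 km

cos σ = sin φ₁ sin φ₂ + cos φ₁ cos φ₂ cos Δλ
      = sin(-4.87°)sin(40.02°) + cos(-4.87°)cos(40.02°)cos(-10.65°) = 0.6954
σ = 45.941° → d = Rσ = 6361·0.80182 = 5100 km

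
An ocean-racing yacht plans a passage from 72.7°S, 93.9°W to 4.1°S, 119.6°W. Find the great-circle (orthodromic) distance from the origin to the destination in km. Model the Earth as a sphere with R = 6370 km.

7826 km

cos σ = sin φ₁ sin φ₂ + cos φ₁ cos φ₂ cos Δλ
      = sin(-72.70°)sin(-4.10°) + cos(-72.70°)cos(-4.10°)cos(-25.70°) = 0.3355
σ = 70.395° → d = Rσ = 6370·1.22862 = 7826 km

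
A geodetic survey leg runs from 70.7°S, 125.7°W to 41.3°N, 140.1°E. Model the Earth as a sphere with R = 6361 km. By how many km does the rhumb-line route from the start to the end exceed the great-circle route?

Great circle: cos σ = sin φ₁ sin φ₂ + cos φ₁ cos φ₂ cos Δλ,  σ = 2.2667 rad → d_gc = 14418.61 km
Rhumb line: Δψ = +2.5646, q = Δφ/Δψ = 0.7622, d_rh = R√(Δφ²+q²Δλ²) = 14770.06 km
Excess = 14770.06 − 14418.61 = 351.45 ≈ 351 km

351 km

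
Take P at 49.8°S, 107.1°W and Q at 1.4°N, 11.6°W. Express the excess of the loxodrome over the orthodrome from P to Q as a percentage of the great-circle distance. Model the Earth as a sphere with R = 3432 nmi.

3.0%

Great circle: σ = 1.6514 rad → d_gc = Rσ = 5667.6 nmi
Rhumb: Δφ = +0.8936, Δλ = +1.6668, Δψ = +1.0297, q = Δφ/Δψ = 0.8678 → d_rh = R√(Δφ²+q²Δλ²) = 5835.3 nmi
Excess = (5835.3 − 5667.6) / 5667.6 = 167.7 / 5667.6 = 2.96% ≈ 3.0%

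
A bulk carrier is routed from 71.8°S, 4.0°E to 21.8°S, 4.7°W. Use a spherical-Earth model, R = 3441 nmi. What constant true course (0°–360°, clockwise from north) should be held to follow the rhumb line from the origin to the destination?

Meridional parts: M(φ₁)=-1.8315, M(φ₂)=-0.3900 → ΔM = +1.4415;  Δλ = -0.1518 rad
tan C = Δλ / ΔM = -0.1053 → C = 353.99°

354.0°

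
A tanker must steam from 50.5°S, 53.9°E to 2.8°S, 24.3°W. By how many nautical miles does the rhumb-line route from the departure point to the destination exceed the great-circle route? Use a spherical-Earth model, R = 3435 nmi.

Great circle: cos σ = sin φ₁ sin φ₂ + cos φ₁ cos φ₂ cos Δλ,  σ = 1.4024 rad → d_gc = 4817.2 nmi
Rhumb line: Δψ = +0.9754, q = Δφ/Δψ = 0.8535, d_rh = R√(Δφ²+q²Δλ²) = 4918.2 nmi
Excess = 4918.2 − 4817.2 = 101.0 ≈ 101 nmi

101 nmi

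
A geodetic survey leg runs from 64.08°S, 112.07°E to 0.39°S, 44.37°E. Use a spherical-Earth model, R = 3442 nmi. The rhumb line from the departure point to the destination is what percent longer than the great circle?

2.2%

Great circle: σ = 1.3980 rad → d_gc = Rσ = 4811.8 nmi
Rhumb: Δφ = +1.1116, Δλ = -1.1816, Δψ = +1.4623, q = Δφ/Δψ = 0.7602 → d_rh = R√(Δφ²+q²Δλ²) = 4919.1 nmi
Excess = (4919.1 − 4811.8) / 4811.8 = 107.3 / 4811.8 = 2.23% ≈ 2.2%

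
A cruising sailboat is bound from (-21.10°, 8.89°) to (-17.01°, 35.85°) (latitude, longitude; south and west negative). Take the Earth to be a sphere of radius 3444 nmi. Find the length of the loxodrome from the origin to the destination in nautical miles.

1551 nmi

Δψ = ln[tan(π/4+φ₂/2)/tan(π/4+φ₁/2)] = +0.0755;  Δφ = +0.0714 rad,  Δλ = +0.4705 rad
q = Δφ/Δψ = 0.9450
d = R·√(Δφ² + q²Δλ²) = 3444·0.45033 = 1551 nmi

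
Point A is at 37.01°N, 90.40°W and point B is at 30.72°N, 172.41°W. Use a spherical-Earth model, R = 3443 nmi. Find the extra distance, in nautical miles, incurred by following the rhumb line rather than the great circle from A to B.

125 nmi

Great circle: cos σ = sin φ₁ sin φ₂ + cos φ₁ cos φ₂ cos Δλ,  σ = 1.1561 rad → d_gc = 3980.4 nmi
Rhumb line: Δψ = -0.1323, q = Δφ/Δψ = 0.8296, d_rh = R√(Δφ²+q²Δλ²) = 4105.6 nmi
Excess = 4105.6 − 3980.4 = 125.2 ≈ 125 nmi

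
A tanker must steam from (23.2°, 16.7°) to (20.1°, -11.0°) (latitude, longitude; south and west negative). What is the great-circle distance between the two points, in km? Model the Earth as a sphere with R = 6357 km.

Haversine: a = sin²(Δφ/2)+cos φ₁ cos φ₂ sin²(Δλ/2) = 0.05019;  σ = 2·atan2(√a,√(1−a))
σ = 25.893° → d = Rσ = 6357·0.45191 = 2873 km

2873 km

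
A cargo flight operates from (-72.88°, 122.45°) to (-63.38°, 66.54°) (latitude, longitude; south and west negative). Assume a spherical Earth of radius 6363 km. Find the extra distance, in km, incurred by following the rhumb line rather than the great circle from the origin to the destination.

Great circle: cos σ = sin φ₁ sin φ₂ + cos φ₁ cos φ₂ cos Δλ,  σ = 0.3809 rad → d_gc = 2423.94 km
Rhumb line: Δψ = +0.4522, q = Δφ/Δψ = 0.3667, d_rh = R√(Δφ²+q²Δλ²) = 2509.45 km
Excess = 2509.45 − 2423.94 = 85.51 ≈ 86 km

86 km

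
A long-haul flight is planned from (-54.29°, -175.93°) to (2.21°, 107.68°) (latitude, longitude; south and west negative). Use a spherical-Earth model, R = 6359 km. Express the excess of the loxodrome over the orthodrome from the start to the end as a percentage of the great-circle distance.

2.0%

Great circle: σ = 1.4647 rad → d_gc = Rσ = 9313.8 km
Rhumb: Δφ = +0.9861, Δλ = -1.3333, Δψ = +1.1714, q = Δφ/Δψ = 0.8418 → d_rh = R√(Δφ²+q²Δλ²) = 9500.5 km
Excess = (9500.5 − 9313.8) / 9313.8 = 186.7 / 9313.8 = 2.00% ≈ 2.0%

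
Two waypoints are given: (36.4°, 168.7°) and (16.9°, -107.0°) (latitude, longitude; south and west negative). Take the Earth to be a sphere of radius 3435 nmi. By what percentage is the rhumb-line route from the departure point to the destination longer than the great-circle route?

Great circle: σ = 1.3192 rad → d_gc = Rσ = 4531.3 nmi
Rhumb: Δφ = -0.3403, Δλ = +1.4713, Δψ = -0.3836, q = Δφ/Δψ = 0.8872 → d_rh = R√(Δφ²+q²Δλ²) = 4634.0 nmi
Excess = (4634.0 − 4531.3) / 4531.3 = 102.7 / 4531.3 = 2.27% ≈ 2.3%

2.3%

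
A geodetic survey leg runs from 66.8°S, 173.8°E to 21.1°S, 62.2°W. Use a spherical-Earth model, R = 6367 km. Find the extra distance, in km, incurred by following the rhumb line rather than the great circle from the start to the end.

1228 km

Great circle: cos σ = sin φ₁ sin φ₂ + cos φ₁ cos φ₂ cos Δλ,  σ = 1.4451 rad → d_gc = 9200.9 km
Rhumb line: Δψ = +1.2065, q = Δφ/Δψ = 0.6611, d_rh = R√(Δφ²+q²Δλ²) = 10429.3 km
Excess = 10429.3 − 9200.9 = 1228.4 ≈ 1228 km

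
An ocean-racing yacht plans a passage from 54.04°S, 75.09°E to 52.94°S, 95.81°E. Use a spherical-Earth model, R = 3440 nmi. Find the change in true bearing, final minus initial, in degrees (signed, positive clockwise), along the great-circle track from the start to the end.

At departure: θ₁ = atan2(sin Δλ cos φ₂, cos φ₁ sin φ₂ − sin φ₁ cos φ₂ cos Δλ) = 93.32°
At arrival: θ₂ = atan2(sin Δλ cos φ₁, −cos φ₂ sin φ₁ + sin φ₂ cos φ₁ cos Δλ) = 76.60°
Δθ = θ₂ − θ₁ = -16.7°

-16.7°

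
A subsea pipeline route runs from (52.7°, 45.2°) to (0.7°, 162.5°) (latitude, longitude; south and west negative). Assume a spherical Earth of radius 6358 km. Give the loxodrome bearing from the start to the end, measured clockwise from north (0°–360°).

117.7°

Meridional parts: M(φ₁)=+1.0862, M(φ₂)=+0.0122 → ΔM = -1.0739;  Δλ = +2.0473 rad
tan C = Δλ / ΔM = -1.9063 → C = 117.68°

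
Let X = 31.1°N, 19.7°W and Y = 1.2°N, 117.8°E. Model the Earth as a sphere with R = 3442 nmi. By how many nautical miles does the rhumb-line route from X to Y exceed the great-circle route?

322 nmi

Great circle: cos σ = sin φ₁ sin φ₂ + cos φ₁ cos φ₂ cos Δλ,  σ = 2.2400 rad → d_gc = 7710.0 nmi
Rhumb line: Δψ = -0.5507, q = Δφ/Δψ = 0.9477, d_rh = R√(Δφ²+q²Δλ²) = 8031.6 nmi
Excess = 8031.6 − 7710.0 = 321.6 ≈ 322 nmi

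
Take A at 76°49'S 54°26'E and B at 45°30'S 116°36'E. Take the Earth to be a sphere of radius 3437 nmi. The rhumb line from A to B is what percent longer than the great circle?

3.9%

Great circle: σ = 0.6934 rad → d_gc = Rσ = 2383.2 nmi
Rhumb: Δφ = +0.5466, Δλ = +1.0850, Δψ = +1.2642, q = Δφ/Δψ = 0.4323 → d_rh = R√(Δφ²+q²Δλ²) = 2475.6 nmi
Excess = (2475.6 − 2383.2) / 2383.2 = 92.4 / 2383.2 = 3.88% ≈ 3.9%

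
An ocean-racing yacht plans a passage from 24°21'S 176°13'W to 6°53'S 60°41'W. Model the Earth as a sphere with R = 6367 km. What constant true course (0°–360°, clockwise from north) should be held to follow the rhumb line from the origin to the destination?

81.0°

Meridional parts: M(φ₁)=-0.4384, M(φ₂)=-0.1204 → ΔM = +0.3180;  Δλ = +2.0164 rad
tan C = Δλ / ΔM = +6.3417 → C = 81.04°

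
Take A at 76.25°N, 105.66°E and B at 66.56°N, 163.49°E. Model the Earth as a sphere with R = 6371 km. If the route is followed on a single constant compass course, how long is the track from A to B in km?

2275 km

Δψ = ln[tan(π/4+φ₂/2)/tan(π/4+φ₁/2)] = -0.5427;  Δφ = -0.1691 rad,  Δλ = +1.0093 rad
q = Δφ/Δψ = 0.3116
d = R·√(Δφ² + q²Δλ²) = 6371·0.35713 = 2275 km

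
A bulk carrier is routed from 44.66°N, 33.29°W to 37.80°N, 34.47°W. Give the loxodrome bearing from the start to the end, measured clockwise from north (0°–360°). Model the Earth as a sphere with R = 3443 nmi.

187.4°

Δψ = ln[tan(π/4+φ₂/2)/tan(π/4+φ₁/2)] = -0.1594
Δλ = -0.0206 rad (taken the short way round)
course = atan2(Δλ, Δψ) = 187.36°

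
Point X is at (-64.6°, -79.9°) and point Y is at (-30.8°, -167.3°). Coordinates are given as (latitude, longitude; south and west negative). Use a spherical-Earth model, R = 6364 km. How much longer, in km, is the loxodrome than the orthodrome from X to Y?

427 km

Great circle: cos σ = sin φ₁ sin φ₂ + cos φ₁ cos φ₂ cos Δλ,  σ = 1.0710 rad → d_gc = 6815.7 km
Rhumb line: Δψ = +0.9246, q = Δφ/Δψ = 0.6381, d_rh = R√(Δφ²+q²Δλ²) = 7243.0 km
Excess = 7243.0 − 6815.7 = 427.3 ≈ 427 km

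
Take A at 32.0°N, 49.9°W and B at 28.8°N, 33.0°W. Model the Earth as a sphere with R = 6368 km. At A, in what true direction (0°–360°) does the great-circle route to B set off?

98.0°

θ = atan2( sin Δλ·cos φ₂ ,  cos φ₁ sin φ₂ − sin φ₁ cos φ₂ cos Δλ )
  = atan2(+0.2547, -0.0358) = 97.99°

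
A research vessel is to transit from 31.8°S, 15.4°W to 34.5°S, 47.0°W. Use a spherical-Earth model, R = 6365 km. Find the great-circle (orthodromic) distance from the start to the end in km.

2942 km

cos σ = sin φ₁ sin φ₂ + cos φ₁ cos φ₂ cos Δλ
      = sin(-31.80°)sin(-34.50°) + cos(-31.80°)cos(-34.50°)cos(-31.60°) = 0.8950
σ = 26.487° → d = Rσ = 6365·0.46228 = 2942 km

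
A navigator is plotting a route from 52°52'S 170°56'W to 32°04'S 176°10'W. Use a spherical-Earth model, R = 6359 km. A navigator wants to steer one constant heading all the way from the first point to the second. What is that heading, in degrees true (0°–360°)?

Δψ = ln[tan(π/4+φ₂/2)/tan(π/4+φ₁/2)] = +0.4996
Δλ = -0.0913 rad (taken the short way round)
course = atan2(Δλ, Δψ) = 349.64°

349.6°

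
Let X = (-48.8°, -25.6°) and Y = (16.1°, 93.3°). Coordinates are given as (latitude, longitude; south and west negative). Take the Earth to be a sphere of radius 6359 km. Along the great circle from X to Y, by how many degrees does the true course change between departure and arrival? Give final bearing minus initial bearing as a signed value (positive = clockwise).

-58.9°

At departure: θ₁ = atan2(sin Δλ cos φ₂, cos φ₁ sin φ₂ − sin φ₁ cos φ₂ cos Δλ) = 101.21°
At arrival: θ₂ = atan2(sin Δλ cos φ₁, −cos φ₂ sin φ₁ + sin φ₂ cos φ₁ cos Δλ) = 42.26°
Δθ = θ₂ − θ₁ = -58.9°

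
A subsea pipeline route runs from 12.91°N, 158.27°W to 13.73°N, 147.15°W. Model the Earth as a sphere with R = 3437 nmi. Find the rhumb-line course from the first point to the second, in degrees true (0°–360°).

85.7°

Δψ = ln[tan(π/4+φ₂/2)/tan(π/4+φ₁/2)] = +0.0147
Δλ = +0.1941 rad (taken the short way round)
course = atan2(Δλ, Δψ) = 85.67°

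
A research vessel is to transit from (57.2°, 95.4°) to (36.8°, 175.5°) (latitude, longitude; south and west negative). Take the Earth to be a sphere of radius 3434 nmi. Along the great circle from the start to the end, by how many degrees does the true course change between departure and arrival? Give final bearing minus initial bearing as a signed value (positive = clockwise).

+64.0°

At departure: θ₁ = atan2(sin Δλ cos φ₂, cos φ₁ sin φ₂ − sin φ₁ cos φ₂ cos Δλ) = 75.18°
At arrival: θ₂ = atan2(sin Δλ cos φ₁, −cos φ₂ sin φ₁ + sin φ₂ cos φ₁ cos Δλ) = 139.16°
Δθ = θ₂ − θ₁ = +64.0°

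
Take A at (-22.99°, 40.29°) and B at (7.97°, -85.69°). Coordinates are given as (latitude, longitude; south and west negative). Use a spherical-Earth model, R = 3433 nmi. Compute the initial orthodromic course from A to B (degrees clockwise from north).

N = sin Δλ·cos φ₂ = -0.8014;  D = cos φ₁ sin φ₂ − sin φ₁ cos φ₂ cos Δλ = -0.0996
initial course = atan2(N, D) = 262.92°

262.9°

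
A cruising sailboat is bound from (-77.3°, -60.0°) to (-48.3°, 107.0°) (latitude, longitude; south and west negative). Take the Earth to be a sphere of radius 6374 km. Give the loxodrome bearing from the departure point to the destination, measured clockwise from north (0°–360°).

67.1°

Δψ = ln[tan(π/4+φ₂/2)/tan(π/4+φ₁/2)] = +1.2304
Δλ = +2.9147 rad (taken the short way round)
course = atan2(Δλ, Δψ) = 67.11°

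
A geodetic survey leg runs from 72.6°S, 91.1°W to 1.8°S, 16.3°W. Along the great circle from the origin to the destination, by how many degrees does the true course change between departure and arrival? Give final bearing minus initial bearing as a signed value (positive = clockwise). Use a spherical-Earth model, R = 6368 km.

-59.1°

Initial bearing θ₁ = atan2(sin Δλ cos φ₂, cos φ₁ sin φ₂ − sin φ₁ cos φ₂ cos Δλ) = 75.99°
Final bearing θ₂ = (initial bearing from the destination back to the start) + 180° = 16.88°
Δθ = θ₂ − θ₁ = -59.1°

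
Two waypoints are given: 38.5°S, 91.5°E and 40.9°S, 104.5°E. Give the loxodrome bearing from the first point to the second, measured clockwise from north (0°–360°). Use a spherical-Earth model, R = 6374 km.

103.5°

Δψ = ln[tan(π/4+φ₂/2)/tan(π/4+φ₁/2)] = -0.0545
Δλ = +0.2269 rad (taken the short way round)
course = atan2(Δλ, Δψ) = 103.50°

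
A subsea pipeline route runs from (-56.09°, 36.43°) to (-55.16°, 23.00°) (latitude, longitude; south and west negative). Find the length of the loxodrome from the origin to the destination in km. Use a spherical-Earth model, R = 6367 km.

849 km

Δψ = ln[tan(π/4+φ₂/2)/tan(π/4+φ₁/2)] = +0.0288;  Δφ = +0.0162 rad,  Δλ = -0.2344 rad
q = Δφ/Δψ = 0.5646
d = R·√(Δφ² + q²Δλ²) = 6367·0.13333 = 849 km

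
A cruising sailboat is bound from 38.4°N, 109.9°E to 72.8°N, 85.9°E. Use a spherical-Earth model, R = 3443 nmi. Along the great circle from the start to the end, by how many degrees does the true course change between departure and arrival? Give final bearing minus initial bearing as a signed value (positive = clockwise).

-20.8°

Initial bearing θ₁ = atan2(sin Δλ cos φ₂, cos φ₁ sin φ₂ − sin φ₁ cos φ₂ cos Δλ) = 348.30°
Final bearing θ₂ = (initial bearing from the destination back to the start) + 180° = 327.49°
Δθ = θ₂ − θ₁ = -20.8°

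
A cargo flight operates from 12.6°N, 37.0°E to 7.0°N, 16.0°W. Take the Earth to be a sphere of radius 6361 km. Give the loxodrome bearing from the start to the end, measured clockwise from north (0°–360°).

Meridional parts: M(φ₁)=+0.2217, M(φ₂)=+0.1225 → ΔM = -0.0992;  Δλ = -0.9250 rad
tan C = Δλ / ΔM = +9.3222 → C = 263.88°

263.9°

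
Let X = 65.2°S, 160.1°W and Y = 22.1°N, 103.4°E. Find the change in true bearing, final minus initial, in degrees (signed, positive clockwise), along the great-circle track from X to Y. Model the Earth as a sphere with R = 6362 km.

Initial bearing θ₁ = atan2(sin Δλ cos φ₂, cos φ₁ sin φ₂ − sin φ₁ cos φ₂ cos Δλ) = 273.89°
Final bearing θ₂ = (initial bearing from the destination back to the start) + 180° = 333.15°
Δθ = θ₂ − θ₁ = +59.3°

+59.3°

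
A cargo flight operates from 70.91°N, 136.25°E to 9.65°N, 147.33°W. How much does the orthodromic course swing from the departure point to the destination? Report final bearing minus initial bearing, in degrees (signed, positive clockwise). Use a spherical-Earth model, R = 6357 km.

At departure: θ₁ = atan2(sin Δλ cos φ₂, cos φ₁ sin φ₂ − sin φ₁ cos φ₂ cos Δλ) = 99.71°
At arrival: θ₂ = atan2(sin Δλ cos φ₁, −cos φ₂ sin φ₁ + sin φ₂ cos φ₁ cos Δλ) = 160.91°
Δθ = θ₂ − θ₁ = +61.2°

+61.2°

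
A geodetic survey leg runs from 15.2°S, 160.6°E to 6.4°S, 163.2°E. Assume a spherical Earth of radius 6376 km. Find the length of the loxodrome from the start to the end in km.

Rhumb course C = atan2(Δλ, Δψ) with Δψ = ln[tan(π/4+φ₂/2)/tan(π/4+φ₁/2)] = +0.1565, Δλ = +0.0454 → C = 16.17°
d = R·|Δφ| / |cos C| = 6376·0.15359 / 0.96045 = 1020 km

1020 km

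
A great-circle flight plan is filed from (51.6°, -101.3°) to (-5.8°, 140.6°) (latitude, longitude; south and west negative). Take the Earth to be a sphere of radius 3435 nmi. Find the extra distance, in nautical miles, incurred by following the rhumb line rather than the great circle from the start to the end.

Great circle: cos σ = sin φ₁ sin φ₂ + cos φ₁ cos φ₂ cos Δλ,  σ = 1.9501 rad → d_gc = 6698.6 nmi
Rhumb line: Δψ = -1.1563, q = Δφ/Δψ = 0.8664, d_rh = R√(Δφ²+q²Δλ²) = 7033.8 nmi
Excess = 7033.8 − 6698.6 = 335.2 ≈ 335 nmi

335 nmi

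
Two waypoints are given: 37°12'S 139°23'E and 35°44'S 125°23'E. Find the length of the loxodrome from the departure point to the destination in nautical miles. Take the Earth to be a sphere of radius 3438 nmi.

Δψ = ln[tan(π/4+φ₂/2)/tan(π/4+φ₁/2)] = +0.0318;  Δφ = +0.0256 rad,  Δλ = -0.2443 rad
q = Δφ/Δψ = 0.8042
d = R·√(Δφ² + q²Δλ²) = 3438·0.19815 = 681 nmi

681 nmi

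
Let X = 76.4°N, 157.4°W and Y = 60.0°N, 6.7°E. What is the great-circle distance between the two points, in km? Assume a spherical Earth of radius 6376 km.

Haversine: a = sin²(Δφ/2)+cos φ₁ cos φ₂ sin²(Δλ/2) = 0.13567;  σ = 2·atan2(√a,√(1−a))
σ = 43.225° → d = Rσ = 6376·0.75442 = 4810 km

4810 km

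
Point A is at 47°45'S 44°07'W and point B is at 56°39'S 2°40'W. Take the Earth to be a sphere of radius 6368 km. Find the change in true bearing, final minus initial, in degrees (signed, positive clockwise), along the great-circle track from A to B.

-33.4°

Initial bearing θ₁ = atan2(sin Δλ cos φ₂, cos φ₁ sin φ₂ − sin φ₁ cos φ₂ cos Δλ) = 125.19°
Final bearing θ₂ = (initial bearing from the destination back to the start) + 180° = 91.81°
Δθ = θ₂ − θ₁ = -33.4°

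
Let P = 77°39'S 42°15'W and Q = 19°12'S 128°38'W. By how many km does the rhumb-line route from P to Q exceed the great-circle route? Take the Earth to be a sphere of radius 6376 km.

490 km

Great circle: cos σ = sin φ₁ sin φ₂ + cos φ₁ cos φ₂ cos Δλ,  σ = 1.2303 rad → d_gc = 7844.1 km
Rhumb line: Δψ = +1.8823, q = Δφ/Δψ = 0.5420, d_rh = R√(Δφ²+q²Δλ²) = 8333.7 km
Excess = 8333.7 − 7844.1 = 489.6 ≈ 490 km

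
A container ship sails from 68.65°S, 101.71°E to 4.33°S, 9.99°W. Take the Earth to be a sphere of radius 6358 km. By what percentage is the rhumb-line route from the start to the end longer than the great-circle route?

Great circle: σ = 1.6347 rad → d_gc = Rσ = 10393.7 km
Rhumb: Δφ = +1.1226, Δλ = -1.9495, Δψ = +1.5930, q = Δφ/Δψ = 0.7047 → d_rh = R√(Δφ²+q²Δλ²) = 11280.1 km
Excess = (11280.1 − 10393.7) / 10393.7 = 886.4 / 10393.7 = 8.53% ≈ 8.5%

8.5%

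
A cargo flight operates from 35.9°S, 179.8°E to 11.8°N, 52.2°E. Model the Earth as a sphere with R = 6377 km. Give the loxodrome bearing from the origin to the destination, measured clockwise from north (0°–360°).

291.6°

Δψ = ln[tan(π/4+φ₂/2)/tan(π/4+φ₁/2)] = +0.8795
Δλ = -2.2270 rad (taken the short way round)
course = atan2(Δλ, Δψ) = 291.55°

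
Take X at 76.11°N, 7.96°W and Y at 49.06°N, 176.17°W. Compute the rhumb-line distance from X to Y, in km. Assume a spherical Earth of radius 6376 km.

8446 km

Δψ = ln[tan(π/4+φ₂/2)/tan(π/4+φ₁/2)] = -1.1199;  Δφ = -0.4721 rad,  Δλ = -2.9358 rad
q = Δφ/Δψ = 0.4216
d = R·√(Δφ² + q²Δλ²) = 6376·1.32464 = 8446 km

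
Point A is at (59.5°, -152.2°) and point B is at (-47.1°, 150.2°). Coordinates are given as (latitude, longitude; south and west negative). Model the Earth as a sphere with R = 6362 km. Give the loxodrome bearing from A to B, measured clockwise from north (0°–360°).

204.2°

Meridional parts: M(φ₁)=+1.2996, M(φ₂)=-0.9342 → ΔM = -2.2338;  Δλ = -1.0053 rad
tan C = Δλ / ΔM = +0.4500 → C = 204.23°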